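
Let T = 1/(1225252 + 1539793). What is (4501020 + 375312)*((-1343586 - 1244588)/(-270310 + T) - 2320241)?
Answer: -8456465612952932263611828/747419313949 ≈ -1.1314e+13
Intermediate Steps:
T = 1/2765045 ≈ 3.6166e-7
(4501020 + 375312)*((-1343586 - 1244588)/(-270310 + T) - 2320241) = (4501020 + 375312)*((-1343586 - 1244588)/(-270310 + 1/2765045) - 2320241) = 4876332*(-2588174/(-747419313949/2765045) - 2320241) = 4876332*(-2588174*(-2765045/747419313949) - 2320241) = 4876332*(7156417577830/747419313949 - 2320241) = 4876332*(-1734185779998763879/747419313949) = -8456465612952932263611828/747419313949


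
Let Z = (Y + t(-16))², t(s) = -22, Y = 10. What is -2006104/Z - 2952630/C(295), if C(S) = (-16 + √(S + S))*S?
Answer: -2555803583/177354 - 295263*√590/9853 ≈ -15139.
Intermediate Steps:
Z = 144 (Z = (10 - 22)² = (-12)² = 144)
C(S) = S*(-16 + √2*√S) (C(S) = (-16 + √(2*S))*S = (-16 + √2*√S)*S = S*(-16 + √2*√S))
-2006104/Z - 2952630/C(295) = -2006104/144 - 2952630/(-16*295 + √2*295^(3/2)) = -2006104*1/144 - 2952630/(-4720 + √2*(295*√295)) = -250763/18 - 2952630/(-4720 + 295*√590)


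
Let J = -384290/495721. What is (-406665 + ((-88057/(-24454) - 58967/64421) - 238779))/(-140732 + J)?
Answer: 504047480188749119757/109903099077465498308 ≈ 4.5863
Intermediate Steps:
J = -384290/495721 (J = -384290*1/495721 = -384290/495721 ≈ -0.77521)
(-406665 + ((-88057/(-24454) - 58967/64421) - 238779))/(-140732 + J) = (-406665 + ((-88057/(-24454) - 58967/64421) - 238779))/(-140732 - 384290/495721) = (-406665 + ((-88057*(-1/24454) - 58967*1/64421) - 238779))/(-69764192062/495721) = (-406665 + ((88057/24454 - 58967/64421) - 238779))*(-495721/69764192062) = (-406665 + (4230740979/1575351134 - 238779))*(-495721/69764192062) = (-406665 - 376156537684407/1575351134)*(-495721/69764192062) = -1016796706592517/1575351134*(-495721/69764192062) = 504047480188749119757/109903099077465498308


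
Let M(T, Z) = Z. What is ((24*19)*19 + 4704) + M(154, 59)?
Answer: 13427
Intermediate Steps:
((24*19)*19 + 4704) + M(154, 59) = ((24*19)*19 + 4704) + 59 = (456*19 + 4704) + 59 = (8664 + 4704) + 59 = 13368 + 59 = 13427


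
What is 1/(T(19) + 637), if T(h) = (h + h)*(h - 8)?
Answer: 1/1055 ≈ 0.00094787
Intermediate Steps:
T(h) = 2*h*(-8 + h) (T(h) = (2*h)*(-8 + h) = 2*h*(-8 + h))
1/(T(19) + 637) = 1/(2*19*(-8 + 19) + 637) = 1/(2*19*11 + 637) = 1/(418 + 637) = 1/1055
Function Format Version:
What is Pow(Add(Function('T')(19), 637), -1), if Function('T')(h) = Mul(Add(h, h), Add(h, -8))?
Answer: Rational(1, 1055) ≈ 0.00094787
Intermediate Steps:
Function('T')(h) = Mul(2, h, Add(-8, h)) (Function('T')(h) = Mul(Mul(2, h), Add(-8, h)) = Mul(2, h, Add(-8, h)))
Pow(Add(Function('T')(19), 637), -1) = Pow(Add(Mul(2, 19, Add(-8, 19)), 637), -1) = Pow(Add(Mul(2, 19, 11), 637), -1) = Pow(Add(418, 637), -1) = Pow(1055, -1) = Rational(1, 1055)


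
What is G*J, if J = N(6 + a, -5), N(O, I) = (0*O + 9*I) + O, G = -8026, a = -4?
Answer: 345118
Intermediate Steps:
N(O, I) = O + 9*I (N(O, I) = (0 + 9*I) + O = 9*I + O = O + 9*I)
J = -43 (J = (6 - 4) + 9*(-5) = 2 - 45 = -43)
G*J = -8026*(-43) = 345118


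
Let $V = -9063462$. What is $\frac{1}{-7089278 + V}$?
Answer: $- \frac{1}{16152740} \approx -6.1909 \cdot 10^{-8}$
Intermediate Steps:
$\frac{1}{-7089278 + V} = \frac{1}{-7089278 - 9063462} = \frac{1}{-16152740} = - \frac{1}{16152740}$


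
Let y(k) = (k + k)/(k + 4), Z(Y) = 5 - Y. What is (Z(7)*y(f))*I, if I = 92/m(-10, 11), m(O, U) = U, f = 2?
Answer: -368/33 ≈ -11.152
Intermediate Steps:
y(k) = 2*k/(4 + k) (y(k) = (2*k)/(4 + k) = 2*k/(4 + k))
I = 92/11 ≈ 8.3636
(Z(7)*y(f))*I = ((5 - 1*7)*(2*2/(4 + 2)))*(92/11) = ((5 - 7)*(2*2/6))*(92/11) = -4*2/6*(92/11) = -2*⅔*(92/11) = -4/3*92/11 = -368/33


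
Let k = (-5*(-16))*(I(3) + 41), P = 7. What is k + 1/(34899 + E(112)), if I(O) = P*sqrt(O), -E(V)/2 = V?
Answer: 113734001/34675 + 560*sqrt(3) ≈ 4249.9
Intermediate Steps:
E(V) = -2*V
I(O) = 7*sqrt(O)
k = 3280 + 560*sqrt(3) (k = (-5*(-16))*(7*sqrt(3) + 41) = 80*(41 + 7*sqrt(3)) = 3280 + 560*sqrt(3) ≈ 4249.9)
k + 1/(34899 + E(112)) = (3280 + 560*sqrt(3)) + 1/(34899 - 2*112) = (3280 + 560*sqrt(3)) + 1/(34899 - 224) = (3280 + 560*sqrt(3)) + 1/34675 = 113734001/34675 + 560*sqrt(3)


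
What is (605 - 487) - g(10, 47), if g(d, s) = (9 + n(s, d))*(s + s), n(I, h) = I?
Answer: -5146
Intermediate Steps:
g(d, s) = 2*s*(9 + s) (g(d, s) = (9 + s)*(s + s) = (9 + s)*(2*s) = 2*s*(9 + s))
(605 - 487) - g(10, 47) = (605 - 487) - 2*47*(9 + 47) = 118 - 2*47*56 = 118 - 1*5264 = 118 - 5264 = -5146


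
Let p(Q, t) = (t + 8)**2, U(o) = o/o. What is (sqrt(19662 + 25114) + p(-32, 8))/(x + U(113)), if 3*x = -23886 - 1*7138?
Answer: -768/31021 - 6*sqrt(11194)/31021 ≈ -0.045221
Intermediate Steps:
U(o) = 1
p(Q, t) = (8 + t)**2
x = -31024/3 (x = (-23886 - 1*7138)/3 = (-23886 - 7138)/3 = (1/3)*(-31024) = -31024/3 ≈ -10341.)
(sqrt(19662 + 25114) + p(-32, 8))/(x + U(113)) = (sqrt(19662 + 25114) + (8 + 8)**2)/(-31024/3 + 1) = (sqrt(44776) + 16**2)/(-31021/3) = (2*sqrt(11194) + 256)*(-3/31021) = (256 + 2*sqrt(11194))*(-3/31021) = -768/31021 - 6*sqrt(11194)/31021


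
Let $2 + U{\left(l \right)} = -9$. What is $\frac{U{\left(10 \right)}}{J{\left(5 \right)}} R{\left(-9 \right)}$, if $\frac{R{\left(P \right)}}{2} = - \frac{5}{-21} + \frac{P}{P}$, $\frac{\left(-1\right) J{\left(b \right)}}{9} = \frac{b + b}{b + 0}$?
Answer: $\frac{286}{189} \approx 1.5132$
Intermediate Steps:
$J{\left(b \right)} = -18$ ($J{\left(b \right)} = - 9 \frac{b + b}{b + 0} = - 9 \frac{2 b}{b} = \left(-9\right) 2 = -18$)
$R{\left(P \right)} = \frac{52}{21}$ ($R{\left(P \right)} = 2 \left(- \frac{5}{-21} + \frac{P}{P}\right) = 2 \left(\left(-5\right) \left(- \frac{1}{21}\right) + 1\right) = 2 \left(\frac{5}{21} + 1\right) = 2 \cdot \frac{26}{21} = \frac{52}{21}$)
$U{\left(l \right)} = -11$ ($U{\left(l \right)} = -2 - 9 = -11$)
$\frac{U{\left(10 \right)}}{J{\left(5 \right)}} R{\left(-9 \right)} = - \frac{11}{-18} \cdot \frac{52}{21} = \left(-11\right) \left(- \frac{1}{18}\right) \frac{52}{21} = \frac{11}{18} \cdot \frac{52}{21} = \frac{286}{189}$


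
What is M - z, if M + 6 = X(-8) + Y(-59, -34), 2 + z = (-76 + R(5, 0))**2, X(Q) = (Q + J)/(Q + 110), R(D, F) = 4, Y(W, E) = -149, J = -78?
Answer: -272230/51 ≈ -5337.8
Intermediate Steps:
X(Q) = (-78 + Q)/(110 + Q) (X(Q) = (Q - 78)/(Q + 110) = (-78 + Q)/(110 + Q))
z = 5182 (z = -2 + (-76 + 4)**2 = -2 + (-72)**2 = -2 + 5184 = 5182)
M = -7948/51 (M = -6 + ((-78 - 8)/(110 - 8) - 149) = -6 + (-86/102 - 149) = -6 + ((1/102)*(-86) - 149) = -6 + (-43/51 - 149) = -6 - 7642/51 = -7948/51 ≈ -155.84)
M - z = -7948/51 - 1*5182 = -7948/51 - 5182 = -272230/51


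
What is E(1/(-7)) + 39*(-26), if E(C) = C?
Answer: -7099/7 ≈ -1014.1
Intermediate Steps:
E(1/(-7)) + 39*(-26) = 1/(-7) + 39*(-26) = -⅐ - 1014 = -7099/7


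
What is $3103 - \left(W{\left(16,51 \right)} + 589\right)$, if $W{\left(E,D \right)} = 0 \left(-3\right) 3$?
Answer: $2514$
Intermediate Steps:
$W{\left(E,D \right)} = 0$ ($W{\left(E,D \right)} = 0 \cdot 3 = 0$)
$3103 - \left(W{\left(16,51 \right)} + 589\right) = 3103 - \left(0 + 589\right) = 3103 - 589 = 2514$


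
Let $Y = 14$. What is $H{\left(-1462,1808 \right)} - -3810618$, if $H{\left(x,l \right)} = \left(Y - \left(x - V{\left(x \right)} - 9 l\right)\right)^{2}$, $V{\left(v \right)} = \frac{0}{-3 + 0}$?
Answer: $318802122$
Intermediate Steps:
$V{\left(v \right)} = 0$ ($V{\left(v \right)} = \frac{0}{-3} = 0 \left(- \frac{1}{3}\right) = 0$)
$H{\left(x,l \right)} = \left(14 - x + 9 l\right)^{2}$ ($H{\left(x,l \right)} = \left(14 + \left(0 - \left(- 9 l + x\right)\right)\right)^{2} = \left(14 + \left(0 - \left(x - 9 l\right)\right)\right)^{2} = \left(14 + \left(0 + \left(- x + 9 l\right)\right)\right)^{2} = \left(14 + \left(- x + 9 l\right)\right)^{2} = \left(14 - x + 9 l\right)^{2}$)
$H{\left(-1462,1808 \right)} - -3810618 = \left(14 - -1462 + 9 \cdot 1808\right)^{2} - -3810618 = \left(14 + 1462 + 16272\right)^{2} + 3810618 = 17748^{2} + 3810618 = 314991504 + 3810618 = 318802122$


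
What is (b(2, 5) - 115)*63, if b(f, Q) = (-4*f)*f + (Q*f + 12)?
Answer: -6867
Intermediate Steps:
b(f, Q) = 12 - 4*f**2 + Q*f (b(f, Q) = -4*f**2 + (12 + Q*f) = 12 - 4*f**2 + Q*f)
(b(2, 5) - 115)*63 = ((12 - 4*2**2 + 5*2) - 115)*63 = ((12 - 4*4 + 10) - 115)*63 = ((12 - 16 + 10) - 115)*63 = (6 - 115)*63 = -109*63 = -6867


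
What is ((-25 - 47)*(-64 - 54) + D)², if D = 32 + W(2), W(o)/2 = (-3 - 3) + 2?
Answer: 72590400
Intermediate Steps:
W(o) = -8 (W(o) = 2*((-3 - 3) + 2) = 2*(-6 + 2) = 2*(-4) = -8)
D = 24 (D = 32 - 8 = 24)
((-25 - 47)*(-64 - 54) + D)² = ((-25 - 47)*(-64 - 54) + 24)² = (-72*(-118) + 24)² = (8496 + 24)² = 8520² = 72590400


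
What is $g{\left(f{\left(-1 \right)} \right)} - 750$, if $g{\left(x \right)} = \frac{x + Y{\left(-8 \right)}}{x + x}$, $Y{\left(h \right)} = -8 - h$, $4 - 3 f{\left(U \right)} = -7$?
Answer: $- \frac{1499}{2} \approx -749.5$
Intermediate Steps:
$f{\left(U \right)} = \frac{11}{3}$ ($f{\left(U \right)} = \frac{4}{3} - - \frac{7}{3} = \frac{4}{3} + \frac{7}{3} = \frac{11}{3}$)
$g{\left(x \right)} = \frac{1}{2}$ ($g{\left(x \right)} = \frac{x - 0}{x + x} = \frac{x + \left(-8 + 8\right)}{2 x} = \left(x + 0\right) \frac{1}{2 x} = x \frac{1}{2 x} = \frac{1}{2}$)
$g{\left(f{\left(-1 \right)} \right)} - 750 = \frac{1}{2} - 750 = - \frac{1499}{2}$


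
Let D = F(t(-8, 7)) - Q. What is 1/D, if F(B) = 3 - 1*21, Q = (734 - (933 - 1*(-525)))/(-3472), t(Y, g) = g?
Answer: -868/15805 ≈ -0.054919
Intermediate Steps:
Q = 181/868 (Q = (734 - (933 + 525))*(-1/3472) = (734 - 1*1458)*(-1/3472) = (734 - 1458)*(-1/3472) = -724*(-1/3472) = 181/868 ≈ 0.20853)
F(B) = -18 (F(B) = 3 - 21 = -18)
D = -15805/868 (D = -18 - 1*181/868 = -18 - 181/868 = -15805/868 ≈ -18.209)
1/D = 1/(-15805/868) = -868/15805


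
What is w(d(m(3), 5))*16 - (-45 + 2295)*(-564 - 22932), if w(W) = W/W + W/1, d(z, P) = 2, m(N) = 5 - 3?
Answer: 52866048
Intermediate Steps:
m(N) = 2
w(W) = 1 + W (w(W) = 1 + W*1 = 1 + W)
w(d(m(3), 5))*16 - (-45 + 2295)*(-564 - 22932) = (1 + 2)*16 - (-45 + 2295)*(-564 - 22932) = 3*16 - 2250*(-23496) = 48 - 1*(-52866000) = 48 + 52866000 = 52866048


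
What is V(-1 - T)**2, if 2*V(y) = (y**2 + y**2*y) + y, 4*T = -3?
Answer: 169/16384 ≈ 0.010315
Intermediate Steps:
T = -3/4 (T = (1/4)*(-3) = -3/4 ≈ -0.75000)
V(y) = y/2 + y**2/2 + y**3/2 (V(y) = ((y**2 + y**2*y) + y)/2 = ((y**2 + y**3) + y)/2 = (y + y**2 + y**3)/2 = y/2 + y**2/2 + y**3/2)
V(-1 - T)**2 = ((-1 - 1*(-3/4))*(1 + (-1 - 1*(-3/4)) + (-1 - 1*(-3/4))**2)/2)**2 = ((-1 + 3/4)*(1 + (-1 + 3/4) + (-1 + 3/4)**2)/2)**2 = ((1/2)*(-1/4)*(1 - 1/4 + (-1/4)**2))**2 = ((1/2)*(-1/4)*(1 - 1/4 + 1/16))**2 = ((1/2)*(-1/4)*(13/16))**2 = (-13/128)**2 = 169/16384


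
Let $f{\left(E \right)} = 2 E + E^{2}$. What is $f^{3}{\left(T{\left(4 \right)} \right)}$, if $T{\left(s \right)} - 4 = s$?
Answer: $512000$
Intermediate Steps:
$T{\left(s \right)} = 4 + s$
$f{\left(E \right)} = E^{2} + 2 E$
$f^{3}{\left(T{\left(4 \right)} \right)} = \left(\left(4 + 4\right) \left(2 + \left(4 + 4\right)\right)\right)^{3} = \left(8 \left(2 + 8\right)\right)^{3} = \left(8 \cdot 10\right)^{3} = 80^{3} = 512000$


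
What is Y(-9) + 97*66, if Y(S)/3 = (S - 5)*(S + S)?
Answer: 7158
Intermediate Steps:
Y(S) = 6*S*(-5 + S) (Y(S) = 3*((S - 5)*(S + S)) = 3*((-5 + S)*(2*S)) = 3*(2*S*(-5 + S)) = 6*S*(-5 + S))
Y(-9) + 97*66 = 6*(-9)*(-5 - 9) + 97*66 = 6*(-9)*(-14) + 6402 = 756 + 6402 = 7158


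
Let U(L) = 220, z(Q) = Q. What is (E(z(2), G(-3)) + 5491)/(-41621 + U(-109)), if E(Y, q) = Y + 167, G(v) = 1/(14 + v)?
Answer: -5660/41401 ≈ -0.13671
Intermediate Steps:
E(Y, q) = 167 + Y
(E(z(2), G(-3)) + 5491)/(-41621 + U(-109)) = ((167 + 2) + 5491)/(-41621 + 220) = (169 + 5491)/(-41401) = 5660*(-1/41401) = -5660/41401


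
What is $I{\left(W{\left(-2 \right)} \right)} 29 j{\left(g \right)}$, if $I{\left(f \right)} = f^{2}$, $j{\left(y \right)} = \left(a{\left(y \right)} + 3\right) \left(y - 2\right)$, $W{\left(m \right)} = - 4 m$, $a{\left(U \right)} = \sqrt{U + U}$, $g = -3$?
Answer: $-27840 - 9280 i \sqrt{6} \approx -27840.0 - 22731.0 i$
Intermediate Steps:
$a{\left(U \right)} = \sqrt{2} \sqrt{U}$ ($a{\left(U \right)} = \sqrt{2 U} = \sqrt{2} \sqrt{U}$)
$j{\left(y \right)} = \left(-2 + y\right) \left(3 + \sqrt{2} \sqrt{y}\right)$ ($j{\left(y \right)} = \left(\sqrt{2} \sqrt{y} + 3\right) \left(y - 2\right) = \left(3 + \sqrt{2} \sqrt{y}\right) \left(-2 + y\right) = \left(-2 + y\right) \left(3 + \sqrt{2} \sqrt{y}\right)$)
$I{\left(W{\left(-2 \right)} \right)} 29 j{\left(g \right)} = \left(\left(-4\right) \left(-2\right)\right)^{2} \cdot 29 \left(-6 + 3 \left(-3\right) + \sqrt{2} \left(-3\right)^{\frac{3}{2}} - 2 \sqrt{2} \sqrt{-3}\right) = 8^{2} \cdot 29 \left(-6 - 9 + \sqrt{2} \left(- 3 i \sqrt{3}\right) - 2 \sqrt{2} i \sqrt{3}\right) = 64 \cdot 29 \left(-6 - 9 - 3 i \sqrt{6} - 2 i \sqrt{6}\right) = 1856 \left(-15 - 5 i \sqrt{6}\right) = -27840 - 9280 i \sqrt{6}$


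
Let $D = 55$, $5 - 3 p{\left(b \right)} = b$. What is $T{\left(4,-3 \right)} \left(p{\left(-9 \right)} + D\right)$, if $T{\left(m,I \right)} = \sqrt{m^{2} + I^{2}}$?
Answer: $\frac{895}{3} \approx 298.33$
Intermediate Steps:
$T{\left(m,I \right)} = \sqrt{I^{2} + m^{2}}$
$p{\left(b \right)} = \frac{5}{3} - \frac{b}{3}$
$T{\left(4,-3 \right)} \left(p{\left(-9 \right)} + D\right) = \sqrt{\left(-3\right)^{2} + 4^{2}} \left(\left(\frac{5}{3} - -3\right) + 55\right) = \sqrt{9 + 16} \left(\left(\frac{5}{3} + 3\right) + 55\right) = \sqrt{25} \left(\frac{14}{3} + 55\right) = 5 \cdot \frac{179}{3} = \frac{895}{3}$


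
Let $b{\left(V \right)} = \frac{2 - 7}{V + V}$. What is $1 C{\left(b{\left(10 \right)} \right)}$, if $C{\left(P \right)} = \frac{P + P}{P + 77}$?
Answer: $- \frac{2}{307} \approx -0.0065147$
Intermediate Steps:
$b{\left(V \right)} = - \frac{5}{2 V}$
$C{\left(P \right)} = \frac{2 P}{77 + P}$
$1 C{\left(b{\left(10 \right)} \right)} = 1 \frac{2 \left(- \frac{5}{2 \cdot 10}\right)}{77 - \frac{5}{2 \cdot 10}} = 1 \frac{2 \left(\left(- \frac{5}{2}\right) \frac{1}{10}\right)}{77 - \frac{1}{4}} = 1 \cdot 2 \left(- \frac{1}{4}\right) \frac{1}{77 - \frac{1}{4}} = 1 \cdot 2 \left(- \frac{1}{4}\right) \frac{1}{\frac{307}{4}} = 1 \cdot 2 \left(- \frac{1}{4}\right) \frac{4}{307} = 1 \left(- \frac{2}{307}\right) = - \frac{2}{307}$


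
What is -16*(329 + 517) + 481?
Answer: -13055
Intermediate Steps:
-16*(329 + 517) + 481 = -16*846 + 481 = -13536 + 481 = -13055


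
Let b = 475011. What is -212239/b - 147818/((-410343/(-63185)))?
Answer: -1478877662073869/64972479591 ≈ -22762.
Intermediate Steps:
-212239/b - 147818/((-410343/(-63185))) = -212239/475011 - 147818/((-410343/(-63185))) = -212239*1/475011 - 147818/((-410343*(-1/63185))) = -212239/475011 - 147818/410343/63185 = -212239/475011 - 147818*63185/410343 = -212239/475011 - 9339880330/410343 = -1478877662073869/64972479591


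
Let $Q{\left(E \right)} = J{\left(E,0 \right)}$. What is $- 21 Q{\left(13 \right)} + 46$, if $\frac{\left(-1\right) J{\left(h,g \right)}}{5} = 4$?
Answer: $466$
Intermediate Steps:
$J{\left(h,g \right)} = -20$ ($J{\left(h,g \right)} = \left(-5\right) 4 = -20$)
$Q{\left(E \right)} = -20$
$- 21 Q{\left(13 \right)} + 46 = \left(-21\right) \left(-20\right) + 46 = 420 + 46 = 466$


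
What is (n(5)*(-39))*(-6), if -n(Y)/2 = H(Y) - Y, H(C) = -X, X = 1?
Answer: 2808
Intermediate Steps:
H(C) = -1 (H(C) = -1*1 = -1)
n(Y) = 2 + 2*Y (n(Y) = -2*(-1 - Y) = 2 + 2*Y)
(n(5)*(-39))*(-6) = ((2 + 2*5)*(-39))*(-6) = ((2 + 10)*(-39))*(-6) = (12*(-39))*(-6) = -468*(-6) = 2808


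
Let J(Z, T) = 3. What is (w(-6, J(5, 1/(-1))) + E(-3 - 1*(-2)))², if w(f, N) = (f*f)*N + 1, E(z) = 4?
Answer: 12769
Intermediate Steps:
w(f, N) = 1 + N*f² (w(f, N) = f²*N + 1 = N*f² + 1 = 1 + N*f²)
(w(-6, J(5, 1/(-1))) + E(-3 - 1*(-2)))² = ((1 + 3*(-6)²) + 4)² = ((1 + 3*36) + 4)² = ((1 + 108) + 4)² = (109 + 4)² = 113² = 12769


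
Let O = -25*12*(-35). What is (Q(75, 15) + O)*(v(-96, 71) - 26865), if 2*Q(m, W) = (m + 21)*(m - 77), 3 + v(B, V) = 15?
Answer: -279378612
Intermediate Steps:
v(B, V) = 12 (v(B, V) = -3 + 15 = 12)
O = 10500 (O = -300*(-35) = 10500)
Q(m, W) = (-77 + m)*(21 + m)/2 (Q(m, W) = ((m + 21)*(m - 77))/2 = ((21 + m)*(-77 + m))/2 = ((-77 + m)*(21 + m))/2 = (-77 + m)*(21 + m)/2)
(Q(75, 15) + O)*(v(-96, 71) - 26865) = ((-1617/2 + (½)*75² - 28*75) + 10500)*(12 - 26865) = ((-1617/2 + (½)*5625 - 2100) + 10500)*(-26853) = ((-1617/2 + 5625/2 - 2100) + 10500)*(-26853) = (-96 + 10500)*(-26853) = 10404*(-26853) = -279378612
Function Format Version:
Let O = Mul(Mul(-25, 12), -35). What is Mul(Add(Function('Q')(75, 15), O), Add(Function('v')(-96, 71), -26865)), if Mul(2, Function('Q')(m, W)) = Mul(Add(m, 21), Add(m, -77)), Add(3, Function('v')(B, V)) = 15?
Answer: -279378612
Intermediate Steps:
Function('v')(B, V) = 12 (Function('v')(B, V) = Add(-3, 15) = 12)
O = 10500 (O = Mul(-300, -35) = 10500)
Function('Q')(m, W) = Mul(Rational(1, 2), Add(-77, m), Add(21, m)) (Function('Q')(m, W) = Mul(Rational(1, 2), Mul(Add(m, 21), Add(m, -77))) = Mul(Rational(1, 2), Mul(Add(21, m), Add(-77, m))) = Mul(Rational(1, 2), Mul(Add(-77, m), Add(21, m))) = Mul(Rational(1, 2), Add(-77, m), Add(21, m)))
Mul(Add(Function('Q')(75, 15), O), Add(Function('v')(-96, 71), -26865)) = Mul(Add(Add(Rational(-1617, 2), Mul(Rational(1, 2), Pow(75, 2)), Mul(-28, 75)), 10500), Add(12, -26865)) = Mul(Add(Add(Rational(-1617, 2), Mul(Rational(1, 2), 5625), -2100), 10500), -26853) = Mul(Add(Add(Rational(-1617, 2), Rational(5625, 2), -2100), 10500), -26853) = Mul(Add(-96, 10500), -26853) = Mul(10404, -26853) = -279378612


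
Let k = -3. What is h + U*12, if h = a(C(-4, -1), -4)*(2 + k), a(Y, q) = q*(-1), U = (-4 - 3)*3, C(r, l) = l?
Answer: -256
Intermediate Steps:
U = -21 (U = -7*3 = -21)
a(Y, q) = -q
h = -4 (h = (-1*(-4))*(2 - 3) = 4*(-1) = -4)
h + U*12 = -4 - 21*12 = -4 - 252 = -256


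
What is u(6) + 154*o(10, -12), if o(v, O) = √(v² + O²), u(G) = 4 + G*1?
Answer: 10 + 308*√61 ≈ 2415.6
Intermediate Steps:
u(G) = 4 + G
o(v, O) = √(O² + v²)
u(6) + 154*o(10, -12) = (4 + 6) + 154*√((-12)² + 10²) = 10 + 154*√(144 + 100) = 10 + 154*√244 = 10 + 154*(2*√61) = 10 + 308*√61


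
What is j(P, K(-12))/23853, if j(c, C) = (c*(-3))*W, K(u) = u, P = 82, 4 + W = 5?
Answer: -82/7951 ≈ -0.010313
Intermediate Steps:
W = 1 (W = -4 + 5 = 1)
j(c, C) = -3*c (j(c, C) = (c*(-3))*1 = -3*c*1 = -3*c)
j(P, K(-12))/23853 = -3*82/23853 = -246*1/23853 = -82/7951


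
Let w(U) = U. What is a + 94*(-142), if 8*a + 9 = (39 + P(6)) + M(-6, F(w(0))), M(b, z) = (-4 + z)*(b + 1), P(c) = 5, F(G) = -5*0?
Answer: -106729/8 ≈ -13341.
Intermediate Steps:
F(G) = 0
M(b, z) = (1 + b)*(-4 + z) (M(b, z) = (-4 + z)*(1 + b) = (1 + b)*(-4 + z))
a = 55/8 (a = -9/8 + ((39 + 5) + (-4 + 0 - 4*(-6) - 6*0))/8 = -9/8 + (44 + (-4 + 0 + 24 + 0))/8 = -9/8 + (44 + 20)/8 = -9/8 + (⅛)*64 = -9/8 + 8 = 55/8 ≈ 6.8750)
a + 94*(-142) = 55/8 + 94*(-142) = 55/8 - 13348 = -106729/8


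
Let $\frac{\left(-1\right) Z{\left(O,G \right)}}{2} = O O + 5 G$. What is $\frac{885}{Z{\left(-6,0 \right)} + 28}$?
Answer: $- \frac{885}{44} \approx -20.114$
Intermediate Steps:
$Z{\left(O,G \right)} = - 10 G - 2 O^{2}$ ($Z{\left(O,G \right)} = - 2 \left(O O + 5 G\right) = - 2 \left(O^{2} + 5 G\right) = - 10 G - 2 O^{2}$)
$\frac{885}{Z{\left(-6,0 \right)} + 28} = \frac{885}{\left(\left(-10\right) 0 - 2 \left(-6\right)^{2}\right) + 28} = \frac{885}{\left(0 - 72\right) + 28} = \frac{885}{-72 + 28} = \frac{885}{-44} = 885 \left(- \frac{1}{44}\right) = - \frac{885}{44}$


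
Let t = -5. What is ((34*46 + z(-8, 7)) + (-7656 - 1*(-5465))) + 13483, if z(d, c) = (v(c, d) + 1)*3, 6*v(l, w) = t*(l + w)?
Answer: 25723/2 ≈ 12862.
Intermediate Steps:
v(l, w) = -5*l/6 - 5*w/6 (v(l, w) = (-5*(l + w))/6 = (-5*l - 5*w)/6 = -5*l/6 - 5*w/6)
z(d, c) = 3 - 5*c/2 - 5*d/2 (z(d, c) = ((-5*c/6 - 5*d/6) + 1)*3 = (1 - 5*c/6 - 5*d/6)*3 = 3 - 5*c/2 - 5*d/2)
((34*46 + z(-8, 7)) + (-7656 - 1*(-5465))) + 13483 = ((34*46 + (3 - 5/2*7 - 5/2*(-8))) + (-7656 - 1*(-5465))) + 13483 = ((1564 + (3 - 35/2 + 20)) + (-7656 + 5465)) + 13483 = ((1564 + 11/2) - 2191) + 13483 = (3139/2 - 2191) + 13483 = -1243/2 + 13483 = 25723/2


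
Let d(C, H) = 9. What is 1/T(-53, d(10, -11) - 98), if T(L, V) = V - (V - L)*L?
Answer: -1/1997 ≈ -0.00050075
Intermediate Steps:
T(L, V) = V - L*(V - L)
1/T(-53, d(10, -11) - 98) = 1/((9 - 98) + (-53)**2 - 1*(-53)*(9 - 98)) = 1/(-89 + 2809 - 1*(-53)*(-89)) = 1/(-89 + 2809 - 4717) = 1/(-1997) = -1/1997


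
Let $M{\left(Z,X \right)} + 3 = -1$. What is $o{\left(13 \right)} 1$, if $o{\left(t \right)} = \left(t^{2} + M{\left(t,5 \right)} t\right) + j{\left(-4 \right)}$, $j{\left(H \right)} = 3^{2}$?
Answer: $126$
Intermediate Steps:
$M{\left(Z,X \right)} = -4$ ($M{\left(Z,X \right)} = -3 - 1 = -4$)
$j{\left(H \right)} = 9$
$o{\left(t \right)} = 9 + t^{2} - 4 t$ ($o{\left(t \right)} = \left(t^{2} - 4 t\right) + 9 = 9 + t^{2} - 4 t$)
$o{\left(13 \right)} 1 = \left(9 + 13^{2} - 52\right) 1 = \left(9 + 169 - 52\right) 1 = 126 \cdot 1 = 126$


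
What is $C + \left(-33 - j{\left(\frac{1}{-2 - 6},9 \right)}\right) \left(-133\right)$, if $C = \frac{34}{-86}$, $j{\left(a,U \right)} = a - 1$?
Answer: $\frac{1458209}{344} \approx 4239.0$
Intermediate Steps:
$j{\left(a,U \right)} = -1 + a$
$C = - \frac{17}{43}$ ($C = 34 \left(- \frac{1}{86}\right) = - \frac{17}{43} \approx -0.39535$)
$C + \left(-33 - j{\left(\frac{1}{-2 - 6},9 \right)}\right) \left(-133\right) = - \frac{17}{43} + \left(-33 - \left(-1 + \frac{1}{-2 - 6}\right)\right) \left(-133\right) = - \frac{17}{43} + \left(-33 - \left(-1 + \frac{1}{-8}\right)\right) \left(-133\right) = - \frac{17}{43} + \left(-33 - \left(-1 - \frac{1}{8}\right)\right) \left(-133\right) = - \frac{17}{43} + \left(-33 - - \frac{9}{8}\right) \left(-133\right) = - \frac{17}{43} + \left(-33 + \frac{9}{8}\right) \left(-133\right) = - \frac{17}{43} - - \frac{33915}{8} = - \frac{17}{43} + \frac{33915}{8} = \frac{1458209}{344}$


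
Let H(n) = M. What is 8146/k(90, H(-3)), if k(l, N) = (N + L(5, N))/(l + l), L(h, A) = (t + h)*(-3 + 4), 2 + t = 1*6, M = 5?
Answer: 733140/7 ≈ 1.0473e+5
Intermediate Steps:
t = 4 (t = -2 + 1*6 = -2 + 6 = 4)
H(n) = 5
L(h, A) = 4 + h (L(h, A) = (4 + h)*(-3 + 4) = (4 + h)*1 = 4 + h)
k(l, N) = (9 + N)/(2*l) (k(l, N) = (N + (4 + 5))/(l + l) = (N + 9)/((2*l)) = (9 + N)*(1/(2*l)) = (9 + N)/(2*l))
8146/k(90, H(-3)) = 8146/(((1/2)*(9 + 5)/90)) = 8146/(((1/2)*(1/90)*14)) = 8146/(7/90) = 8146*(90/7) = 733140/7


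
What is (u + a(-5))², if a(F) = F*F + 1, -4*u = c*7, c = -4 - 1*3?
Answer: 23409/16 ≈ 1463.1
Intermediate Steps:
c = -7 (c = -4 - 3 = -7)
u = 49/4 (u = -(-7)*7/4 = -¼*(-49) = 49/4 ≈ 12.250)
a(F) = 1 + F² (a(F) = F² + 1 = 1 + F²)
(u + a(-5))² = (49/4 + (1 + (-5)²))² = (49/4 + (1 + 25))² = (49/4 + 26)² = (153/4)² = 23409/16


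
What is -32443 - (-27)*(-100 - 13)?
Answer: -35494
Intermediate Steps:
-32443 - (-27)*(-100 - 13) = -32443 - (-27)*(-113) = -32443 - 1*3051 = -32443 - 3051 = -35494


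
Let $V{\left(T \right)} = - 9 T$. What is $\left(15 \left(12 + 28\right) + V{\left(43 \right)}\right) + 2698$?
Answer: $2911$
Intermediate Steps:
$\left(15 \left(12 + 28\right) + V{\left(43 \right)}\right) + 2698 = \left(15 \left(12 + 28\right) - 387\right) + 2698 = \left(15 \cdot 40 - 387\right) + 2698 = \left(600 - 387\right) + 2698 = 213 + 2698 = 2911$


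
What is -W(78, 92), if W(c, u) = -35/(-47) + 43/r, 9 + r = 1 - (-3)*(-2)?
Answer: 1531/658 ≈ 2.3267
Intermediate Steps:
r = -14 (r = -9 + (1 - (-3)*(-2)) = -9 + (1 - 3*2) = -9 + (1 - 6) = -9 - 5 = -14)
W(c, u) = -1531/658 (W(c, u) = -35/(-47) + 43/(-14) = -35*(-1/47) + 43*(-1/14) = 35/47 - 43/14 = -1531/658)
-W(78, 92) = -1*(-1531/658) = 1531/658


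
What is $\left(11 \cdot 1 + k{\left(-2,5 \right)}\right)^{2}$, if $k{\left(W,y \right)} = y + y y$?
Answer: $1681$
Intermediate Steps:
$k{\left(W,y \right)} = y + y^{2}$
$\left(11 \cdot 1 + k{\left(-2,5 \right)}\right)^{2} = \left(11 \cdot 1 + 5 \left(1 + 5\right)\right)^{2} = \left(11 + 5 \cdot 6\right)^{2} = \left(11 + 30\right)^{2} = 41^{2} = 1681$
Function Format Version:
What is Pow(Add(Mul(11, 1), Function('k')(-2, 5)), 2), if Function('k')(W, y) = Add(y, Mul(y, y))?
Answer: 1681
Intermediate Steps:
Function('k')(W, y) = Add(y, Pow(y, 2))
Pow(Add(Mul(11, 1), Function('k')(-2, 5)), 2) = Pow(Add(Mul(11, 1), Mul(5, Add(1, 5))), 2) = Pow(Add(11, Mul(5, 6)), 2) = Pow(Add(11, 30), 2) = Pow(41, 2) = 1681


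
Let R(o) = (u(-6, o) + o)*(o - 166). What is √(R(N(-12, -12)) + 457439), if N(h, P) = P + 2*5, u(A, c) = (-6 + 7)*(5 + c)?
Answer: √457271 ≈ 676.22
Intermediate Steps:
u(A, c) = 5 + c (u(A, c) = 1*(5 + c) = 5 + c)
N(h, P) = 10 + P (N(h, P) = P + 10 = 10 + P)
R(o) = (-166 + o)*(5 + 2*o) (R(o) = ((5 + o) + o)*(o - 166) = (5 + 2*o)*(-166 + o) = (-166 + o)*(5 + 2*o))
√(R(N(-12, -12)) + 457439) = √((-830 - 327*(10 - 12) + 2*(10 - 12)²) + 457439) = √((-830 - 327*(-2) + 2*(-2)²) + 457439) = √((-830 + 654 + 2*4) + 457439) = √((-830 + 654 + 8) + 457439) = √(-168 + 457439) = √457271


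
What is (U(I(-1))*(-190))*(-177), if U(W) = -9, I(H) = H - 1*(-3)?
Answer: -302670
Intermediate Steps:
I(H) = 3 + H (I(H) = H + 3 = 3 + H)
(U(I(-1))*(-190))*(-177) = -9*(-190)*(-177) = 1710*(-177) = -302670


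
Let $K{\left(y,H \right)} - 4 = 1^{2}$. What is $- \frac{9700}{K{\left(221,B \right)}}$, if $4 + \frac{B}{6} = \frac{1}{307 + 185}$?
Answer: $-1940$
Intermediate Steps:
$B = - \frac{1967}{82}$ ($B = -24 + \frac{6}{307 + 185} = -24 + \frac{6}{492} = -24 + 6 \cdot \frac{1}{492} = -24 + \frac{1}{82} = - \frac{1967}{82} \approx -23.988$)
$K{\left(y,H \right)} = 5$ ($K{\left(y,H \right)} = 4 + 1^{2} = 4 + 1 = 5$)
$- \frac{9700}{K{\left(221,B \right)}} = - \frac{9700}{5} = \left(-9700\right) \frac{1}{5} = -1940$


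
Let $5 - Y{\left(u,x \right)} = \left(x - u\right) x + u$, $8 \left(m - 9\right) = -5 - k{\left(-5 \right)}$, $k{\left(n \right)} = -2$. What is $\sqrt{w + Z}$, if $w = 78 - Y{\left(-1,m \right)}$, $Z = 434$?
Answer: $\frac{\sqrt{37697}}{8} \approx 24.27$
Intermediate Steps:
$m = \frac{69}{8}$ ($m = 9 + \frac{-5 - -2}{8} = 9 + \frac{-5 + 2}{8} = 9 + \frac{1}{8} \left(-3\right) = 9 - \frac{3}{8} = \frac{69}{8} \approx 8.625$)
$Y{\left(u,x \right)} = 5 - u - x \left(x - u\right)$ ($Y{\left(u,x \right)} = 5 - \left(\left(x - u\right) x + u\right) = 5 - \left(x \left(x - u\right) + u\right) = 5 - \left(u + x \left(x - u\right)\right) = 5 - u - x \left(x - u\right)$)
$w = \frac{9921}{64}$ ($w = 78 - \left(5 - -1 - \left(\frac{69}{8}\right)^{2} - \frac{69}{8}\right) = 78 - \left(5 + 1 - \frac{4761}{64} - \frac{69}{8}\right) = 78 - - \frac{4929}{64} = 78 + \frac{4929}{64} = \frac{9921}{64} \approx 155.02$)
$\sqrt{w + Z} = \sqrt{\frac{9921}{64} + 434} = \sqrt{\frac{37697}{64}} = \frac{\sqrt{37697}}{8}$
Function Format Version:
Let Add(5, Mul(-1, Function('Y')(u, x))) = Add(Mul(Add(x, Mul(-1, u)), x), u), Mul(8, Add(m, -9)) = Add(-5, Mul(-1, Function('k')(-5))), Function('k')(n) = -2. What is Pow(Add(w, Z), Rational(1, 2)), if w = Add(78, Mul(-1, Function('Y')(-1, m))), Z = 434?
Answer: Mul(Rational(1, 8), Pow(37697, Rational(1, 2))) ≈ 24.270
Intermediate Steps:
m = Rational(69, 8) (m = Add(9, Mul(Rational(1, 8), Add(-5, Mul(-1, -2)))) = Add(9, Mul(Rational(1, 8), Add(-5, 2))) = Add(9, Mul(Rational(1, 8), -3)) = Add(9, Rational(-3, 8)) = Rational(69, 8) ≈ 8.6250)
Function('Y')(u, x) = Add(5, Mul(-1, u), Mul(-1, x, Add(x, Mul(-1, u)))) (Function('Y')(u, x) = Add(5, Mul(-1, Add(Mul(Add(x, Mul(-1, u)), x), u))) = Add(5, Mul(-1, Add(Mul(x, Add(x, Mul(-1, u))), u))) = Add(5, Mul(-1, Add(u, Mul(x, Add(x, Mul(-1, u)))))) = Add(5, Add(Mul(-1, u), Mul(-1, x, Add(x, Mul(-1, u))))) = Add(5, Mul(-1, u), Mul(-1, x, Add(x, Mul(-1, u)))))
w = Rational(9921, 64) (w = Add(78, Mul(-1, Add(5, Mul(-1, -1), Mul(-1, Pow(Rational(69, 8), 2)), Mul(-1, Rational(69, 8))))) = Add(78, Mul(-1, Add(5, 1, Mul(-1, Rational(4761, 64)), Rational(-69, 8)))) = Add(78, Mul(-1, Add(5, 1, Rational(-4761, 64), Rational(-69, 8)))) = Add(78, Mul(-1, Rational(-4929, 64))) = Add(78, Rational(4929, 64)) = Rational(9921, 64) ≈ 155.02)
Pow(Add(w, Z), Rational(1, 2)) = Pow(Add(Rational(9921, 64), 434), Rational(1, 2)) = Pow(Rational(37697, 64), Rational(1, 2)) = Mul(Rational(1, 8), Pow(37697, Rational(1, 2)))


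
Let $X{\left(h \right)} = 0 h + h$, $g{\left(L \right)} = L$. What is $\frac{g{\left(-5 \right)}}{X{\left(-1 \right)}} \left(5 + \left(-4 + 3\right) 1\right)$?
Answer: $20$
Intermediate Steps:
$X{\left(h \right)} = h$ ($X{\left(h \right)} = 0 + h = h$)
$\frac{g{\left(-5 \right)}}{X{\left(-1 \right)}} \left(5 + \left(-4 + 3\right) 1\right) = \frac{1}{-1} \left(-5\right) \left(5 + \left(-4 + 3\right) 1\right) = \left(-1\right) \left(-5\right) \left(5 - 1\right) = 5 \left(5 - 1\right) = 5 \cdot 4 = 20$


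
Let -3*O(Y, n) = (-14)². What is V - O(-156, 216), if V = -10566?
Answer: -31502/3 ≈ -10501.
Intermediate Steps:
O(Y, n) = -196/3 (O(Y, n) = -⅓*(-14)² = -⅓*196 = -196/3)
V - O(-156, 216) = -10566 - 1*(-196/3) = -10566 + 196/3 = -31502/3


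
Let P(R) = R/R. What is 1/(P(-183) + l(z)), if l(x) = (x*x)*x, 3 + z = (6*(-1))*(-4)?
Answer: 1/9262 ≈ 0.00010797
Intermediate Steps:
z = 21 (z = -3 + (6*(-1))*(-4) = -3 - 6*(-4) = -3 + 24 = 21)
l(x) = x³ (l(x) = x²*x = x³)
P(R) = 1
1/(P(-183) + l(z)) = 1/(1 + 21³) = 1/(1 + 9261) = 1/9262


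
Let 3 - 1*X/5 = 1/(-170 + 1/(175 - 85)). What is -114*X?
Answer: -26212590/15299 ≈ -1713.4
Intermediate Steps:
X = 229935/15299 (X = 15 - 5/(-170 + 1/(175 - 85)) = 15 - 5/(-170 + 1/90) = 15 - 5/(-15299/90) = 15 - 5*(-90/15299) = 15 + 450/15299 = 229935/15299 ≈ 15.029)
-114*X = -114*229935/15299 = -26212590/15299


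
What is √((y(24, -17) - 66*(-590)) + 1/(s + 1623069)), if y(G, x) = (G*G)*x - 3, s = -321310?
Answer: 2*√12347107980323126/1301759 ≈ 170.72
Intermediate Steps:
y(G, x) = -3 + x*G² (y(G, x) = G²*x - 3 = x*G² - 3 = -3 + x*G²)
√((y(24, -17) - 66*(-590)) + 1/(s + 1623069)) = √(((-3 - 17*24²) - 66*(-590)) + 1/(-321310 + 1623069)) = √(((-3 - 17*576) + 38940) + 1/1301759) = √(((-3 - 9792) + 38940) + 1/1301759) = √((-9795 + 38940) + 1/1301759) = √(29145 + 1/1301759) = √(37939766056/1301759) = 2*√12347107980323126/1301759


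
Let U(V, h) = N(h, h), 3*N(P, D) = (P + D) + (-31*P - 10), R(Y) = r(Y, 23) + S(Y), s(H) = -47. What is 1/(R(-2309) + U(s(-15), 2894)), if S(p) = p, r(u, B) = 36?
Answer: -3/90755 ≈ -3.3056e-5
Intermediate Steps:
R(Y) = 36 + Y
N(P, D) = -10/3 - 10*P + D/3 (N(P, D) = ((P + D) + (-31*P - 10))/3 = ((D + P) + (-10 - 31*P))/3 = (-10 + D - 30*P)/3 = -10/3 - 10*P + D/3)
U(V, h) = -10/3 - 29*h/3 (U(V, h) = -10/3 - 10*h + h/3 = -10/3 - 29*h/3)
1/(R(-2309) + U(s(-15), 2894)) = 1/((36 - 2309) + (-10/3 - 29/3*2894)) = 1/(-2273 + (-10/3 - 83926/3)) = 1/(-2273 - 83936/3) = 1/(-90755/3) = -3/90755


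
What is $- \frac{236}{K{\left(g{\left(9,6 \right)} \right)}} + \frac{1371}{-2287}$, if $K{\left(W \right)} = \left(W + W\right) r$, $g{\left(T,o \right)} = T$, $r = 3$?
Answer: $- \frac{306883}{61749} \approx -4.9698$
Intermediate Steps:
$K{\left(W \right)} = 6 W$ ($K{\left(W \right)} = \left(W + W\right) 3 = 2 W 3 = 6 W$)
$- \frac{236}{K{\left(g{\left(9,6 \right)} \right)}} + \frac{1371}{-2287} = - \frac{236}{6 \cdot 9} + \frac{1371}{-2287} = - \frac{236}{54} + 1371 \left(- \frac{1}{2287}\right) = \left(-236\right) \frac{1}{54} - \frac{1371}{2287} = - \frac{118}{27} - \frac{1371}{2287} = - \frac{306883}{61749}$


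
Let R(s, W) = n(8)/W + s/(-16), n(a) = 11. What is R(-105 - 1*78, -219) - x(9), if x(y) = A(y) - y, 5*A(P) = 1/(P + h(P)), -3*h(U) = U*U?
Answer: 1072139/52560 ≈ 20.398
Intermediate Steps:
h(U) = -U²/3 (h(U) = -U*U/3 = -U²/3)
A(P) = 1/(5*(P - P²/3))
x(y) = -y - 3/(5*y*(-3 + y)) (x(y) = -3/(5*y*(-3 + y)) - y = -y - 3/(5*y*(-3 + y)))
R(s, W) = 11/W - s/16 (R(s, W) = 11/W + s/(-16) = 11/W + s*(-1/16) = 11/W - s/16)
R(-105 - 1*78, -219) - x(9) = (11/(-219) - (-105 - 1*78)/16) - (-3 - 5*9²*(-3 + 9))/(5*9*(-3 + 9)) = (11*(-1/219) - (-105 - 78)/16) - (-3 - 5*81*6)/(5*9*6) = (-11/219 - 1/16*(-183)) - (-3 - 2430)/(5*9*6) = (-11/219 + 183/16) - (-2433)/(5*9*6) = 39901/3504 - 1*(-811/90) = 39901/3504 + 811/90 = 1072139/52560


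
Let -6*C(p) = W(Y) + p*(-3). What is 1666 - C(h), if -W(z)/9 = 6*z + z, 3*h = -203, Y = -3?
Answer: 5194/3 ≈ 1731.3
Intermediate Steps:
h = -203/3 (h = (⅓)*(-203) = -203/3 ≈ -67.667)
W(z) = -63*z (W(z) = -9*(6*z + z) = -63*z)
C(p) = -63/2 + p/2 (C(p) = -(-63*(-3) + p*(-3))/6 = -(189 - 3*p)/6 = -63/2 + p/2)
1666 - C(h) = 1666 - (-63/2 + (½)*(-203/3)) = 1666 - (-63/2 - 203/6) = 1666 - 1*(-196/3) = 1666 + 196/3 = 5194/3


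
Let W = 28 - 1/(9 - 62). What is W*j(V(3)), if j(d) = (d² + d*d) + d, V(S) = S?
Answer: 31185/53 ≈ 588.40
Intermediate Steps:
W = 1485/53 (W = 28 - 1/(-53) = 28 - 1*(-1/53) = 28 + 1/53 = 1485/53 ≈ 28.019)
j(d) = d + 2*d² (j(d) = (d² + d²) + d = 2*d² + d = d + 2*d²)
W*j(V(3)) = 1485*(3*(1 + 2*3))/53 = 1485*(3*(1 + 6))/53 = 1485*(3*7)/53 = (1485/53)*21 = 31185/53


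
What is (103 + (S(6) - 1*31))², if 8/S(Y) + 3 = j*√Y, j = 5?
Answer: 34520192/6627 + 271360*√6/6627 ≈ 5309.3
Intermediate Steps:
S(Y) = 8/(-3 + 5*√Y)
(103 + (S(6) - 1*31))² = (103 + (8/(-3 + 5*√6) - 1*31))² = (103 + (8/(-3 + 5*√6) - 31))² = (103 + (-31 + 8/(-3 + 5*√6)))² = (72 + 8/(-3 + 5*√6))²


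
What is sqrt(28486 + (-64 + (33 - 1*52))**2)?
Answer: 5*sqrt(1415) ≈ 188.08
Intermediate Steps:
sqrt(28486 + (-64 + (33 - 1*52))**2) = sqrt(28486 + (-64 + (33 - 52))**2) = sqrt(28486 + (-64 - 19)**2) = sqrt(28486 + (-83)**2) = sqrt(28486 + 6889) = sqrt(35375) = 5*sqrt(1415)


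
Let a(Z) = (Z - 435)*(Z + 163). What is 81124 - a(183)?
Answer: 168316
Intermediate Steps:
a(Z) = (-435 + Z)*(163 + Z)
81124 - a(183) = 81124 - (-70905 + 183² - 272*183) = 81124 - (-70905 + 33489 - 49776) = 81124 - 1*(-87192) = 81124 + 87192 = 168316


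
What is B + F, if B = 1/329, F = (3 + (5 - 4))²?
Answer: 5265/329 ≈ 16.003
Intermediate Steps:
F = 16 (F = (3 + 1)² = 4² = 16)
B = 1/329 ≈ 0.0030395
B + F = 1/329 + 16 = 5265/329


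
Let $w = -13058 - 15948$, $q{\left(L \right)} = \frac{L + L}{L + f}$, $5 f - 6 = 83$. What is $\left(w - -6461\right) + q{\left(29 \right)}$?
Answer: $- \frac{2637620}{117} \approx -22544.0$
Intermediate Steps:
$f = \frac{89}{5}$ ($f = \frac{6}{5} + \frac{1}{5} \cdot 83 = \frac{6}{5} + \frac{83}{5} = \frac{89}{5} \approx 17.8$)
$q{\left(L \right)} = \frac{2 L}{\frac{89}{5} + L}$ ($q{\left(L \right)} = \frac{L + L}{L + \frac{89}{5}} = \frac{2 L}{\frac{89}{5} + L}$)
$w = -29006$ ($w = -13058 - 15948 = -29006$)
$\left(w - -6461\right) + q{\left(29 \right)} = \left(-29006 - -6461\right) + 10 \cdot 29 \frac{1}{89 + 5 \cdot 29} = \left(-29006 + \left(-2913 + 9374\right)\right) + 10 \cdot 29 \frac{1}{89 + 145} = \left(-29006 + 6461\right) + 10 \cdot 29 \cdot \frac{1}{234} = -22545 + 10 \cdot 29 \cdot \frac{1}{234} = -22545 + \frac{145}{117} = - \frac{2637620}{117}$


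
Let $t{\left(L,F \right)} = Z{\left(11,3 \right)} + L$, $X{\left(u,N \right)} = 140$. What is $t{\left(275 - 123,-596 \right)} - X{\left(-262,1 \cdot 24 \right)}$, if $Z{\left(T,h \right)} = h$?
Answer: $15$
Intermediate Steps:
$t{\left(L,F \right)} = 3 + L$
$t{\left(275 - 123,-596 \right)} - X{\left(-262,1 \cdot 24 \right)} = \left(3 + \left(275 - 123\right)\right) - 140 = \left(3 + 152\right) - 140 = 155 - 140 = 15$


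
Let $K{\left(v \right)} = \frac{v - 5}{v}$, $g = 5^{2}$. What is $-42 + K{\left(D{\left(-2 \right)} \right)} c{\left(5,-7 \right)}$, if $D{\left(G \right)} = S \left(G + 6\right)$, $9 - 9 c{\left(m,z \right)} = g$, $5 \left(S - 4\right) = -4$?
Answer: $- \frac{517}{12} \approx -43.083$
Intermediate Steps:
$g = 25$
$S = \frac{16}{5}$ ($S = 4 + \frac{1}{5} \left(-4\right) = 4 - \frac{4}{5} = \frac{16}{5} \approx 3.2$)
$c{\left(m,z \right)} = - \frac{16}{9}$ ($c{\left(m,z \right)} = 1 - \frac{25}{9} = - \frac{16}{9}$)
$D{\left(G \right)} = \frac{96}{5} + \frac{16 G}{5}$ ($D{\left(G \right)} = \frac{16 \left(G + 6\right)}{5} = \frac{16 \left(6 + G\right)}{5} = \frac{96}{5} + \frac{16 G}{5}$)
$K{\left(v \right)} = \frac{-5 + v}{v}$ ($K{\left(v \right)} = \frac{v - 5}{v} = \frac{-5 + v}{v}$)
$-42 + K{\left(D{\left(-2 \right)} \right)} c{\left(5,-7 \right)} = -42 + \frac{-5 + \left(\frac{96}{5} + \frac{16}{5} \left(-2\right)\right)}{\frac{96}{5} + \frac{16}{5} \left(-2\right)} \left(- \frac{16}{9}\right) = -42 + \frac{-5 + \left(\frac{96}{5} - \frac{32}{5}\right)}{\frac{96}{5} - \frac{32}{5}} \left(- \frac{16}{9}\right) = -42 + \frac{-5 + \frac{64}{5}}{\frac{64}{5}} \left(- \frac{16}{9}\right) = -42 + \frac{5}{64} \cdot \frac{39}{5} \left(- \frac{16}{9}\right) = -42 + \frac{39}{64} \left(- \frac{16}{9}\right) = -42 - \frac{13}{12} = - \frac{517}{12}$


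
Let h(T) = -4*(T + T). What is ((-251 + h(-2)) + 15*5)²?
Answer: 25600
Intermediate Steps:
h(T) = -8*T
((-251 + h(-2)) + 15*5)² = ((-251 - 8*(-2)) + 15*5)² = ((-251 + 16) + 75)² = (-235 + 75)² = (-160)² = 25600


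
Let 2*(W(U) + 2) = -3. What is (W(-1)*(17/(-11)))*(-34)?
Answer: -2023/11 ≈ -183.91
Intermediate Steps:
W(U) = -7/2 (W(U) = -2 + (½)*(-3) = -2 - 3/2 = -7/2)
(W(-1)*(17/(-11)))*(-34) = -119/(2*(-11))*(-34) = -119*(-1)/(2*11)*(-34) = -7/2*(-17/11)*(-34) = (119/22)*(-34) = -2023/11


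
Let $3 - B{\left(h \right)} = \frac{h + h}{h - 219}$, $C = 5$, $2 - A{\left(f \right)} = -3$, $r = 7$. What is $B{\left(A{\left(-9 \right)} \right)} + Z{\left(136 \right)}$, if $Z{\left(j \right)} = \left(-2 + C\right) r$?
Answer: $\frac{2573}{107} \approx 24.047$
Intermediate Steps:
$A{\left(f \right)} = 5$ ($A{\left(f \right)} = 2 - -3 = 2 + 3 = 5$)
$B{\left(h \right)} = 3 - \frac{2 h}{-219 + h}$ ($B{\left(h \right)} = 3 - \frac{h + h}{h - 219} = 3 - \frac{2 h}{-219 + h}$)
$Z{\left(j \right)} = 21$ ($Z{\left(j \right)} = \left(-2 + 5\right) 7 = 3 \cdot 7 = 21$)
$B{\left(A{\left(-9 \right)} \right)} + Z{\left(136 \right)} = \frac{-657 + 5}{-219 + 5} + 21 = \frac{1}{-214} \left(-652\right) + 21 = \left(- \frac{1}{214}\right) \left(-652\right) + 21 = \frac{326}{107} + 21 = \frac{2573}{107}$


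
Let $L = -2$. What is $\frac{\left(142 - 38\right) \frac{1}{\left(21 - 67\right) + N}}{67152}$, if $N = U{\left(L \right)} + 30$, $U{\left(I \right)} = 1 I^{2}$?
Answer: $- \frac{13}{100728} \approx -0.00012906$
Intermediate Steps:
$U{\left(I \right)} = I^{2}$
$N = 34$ ($N = \left(-2\right)^{2} + 30 = 4 + 30 = 34$)
$\frac{\left(142 - 38\right) \frac{1}{\left(21 - 67\right) + N}}{67152} = \frac{\left(142 - 38\right) \frac{1}{\left(21 - 67\right) + 34}}{67152} = \frac{104}{\left(21 - 67\right) + 34} \cdot \frac{1}{67152} = \frac{104}{-46 + 34} \cdot \frac{1}{67152} = \frac{104}{-12} \cdot \frac{1}{67152} = 104 \left(- \frac{1}{12}\right) \frac{1}{67152} = \left(- \frac{26}{3}\right) \frac{1}{67152} = - \frac{13}{100728}$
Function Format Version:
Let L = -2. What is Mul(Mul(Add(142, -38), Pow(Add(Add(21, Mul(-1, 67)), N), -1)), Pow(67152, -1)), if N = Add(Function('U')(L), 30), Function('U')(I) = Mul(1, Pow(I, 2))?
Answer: Rational(-13, 100728) ≈ -0.00012906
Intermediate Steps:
Function('U')(I) = Pow(I, 2)
N = 34 (N = Add(Pow(-2, 2), 30) = Add(4, 30) = 34)
Mul(Mul(Add(142, -38), Pow(Add(Add(21, Mul(-1, 67)), N), -1)), Pow(67152, -1)) = Mul(Mul(Add(142, -38), Pow(Add(Add(21, Mul(-1, 67)), 34), -1)), Pow(67152, -1)) = Mul(Mul(104, Pow(Add(Add(21, -67), 34), -1)), Rational(1, 67152)) = Mul(Mul(104, Pow(Add(-46, 34), -1)), Rational(1, 67152)) = Mul(Mul(104, Pow(-12, -1)), Rational(1, 67152)) = Mul(Mul(104, Rational(-1, 12)), Rational(1, 67152)) = Mul(Rational(-26, 3), Rational(1, 67152)) = Rational(-13, 100728)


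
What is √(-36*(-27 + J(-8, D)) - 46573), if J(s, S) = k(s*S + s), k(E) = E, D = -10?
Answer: I*√48193 ≈ 219.53*I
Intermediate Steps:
J(s, S) = s + S*s (J(s, S) = s*S + s = S*s + s = s + S*s)
√(-36*(-27 + J(-8, D)) - 46573) = √(-36*(-27 - 8*(1 - 10)) - 46573) = √(-36*(-27 - 8*(-9)) - 46573) = √(-36*(-27 + 72) - 46573) = √(-36*45 - 46573) = √(-1620 - 46573) = √(-48193) = I*√48193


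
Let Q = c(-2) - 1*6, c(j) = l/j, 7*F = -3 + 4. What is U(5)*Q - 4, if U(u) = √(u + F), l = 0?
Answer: -4 - 36*√7/7 ≈ -17.607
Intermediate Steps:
F = ⅐ (F = (-3 + 4)/7 = (⅐)*1 = ⅐ ≈ 0.14286)
c(j) = 0 (c(j) = 0/j = 0)
U(u) = √(⅐ + u) (U(u) = √(u + ⅐) = √(⅐ + u))
Q = -6 (Q = 0 - 1*6 = 0 - 6 = -6)
U(5)*Q - 4 = (√(7 + 49*5)/7)*(-6) - 4 = (√(7 + 245)/7)*(-6) - 4 = (√252/7)*(-6) - 4 = ((6*√7)/7)*(-6) - 4 = (6*√7/7)*(-6) - 4 = -36*√7/7 - 4 = -4 - 36*√7/7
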